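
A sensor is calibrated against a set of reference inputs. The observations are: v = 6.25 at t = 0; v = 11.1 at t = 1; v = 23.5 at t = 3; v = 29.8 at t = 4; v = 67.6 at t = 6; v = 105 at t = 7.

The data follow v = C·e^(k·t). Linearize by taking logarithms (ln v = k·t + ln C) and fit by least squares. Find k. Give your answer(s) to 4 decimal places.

k = 0.3869

With ln vᵢ as the transformed response and tᵢ as the regressor:
Σt = 21.0000, Σ(t)² = 111.0000, Σln v = 19.6586, Σt·ln v = 83.3154.
Equations: 111.0000·k + 21.0000·ln C = 83.3154;  21.0000·k + 6·ln C = 19.6586.
Δ = 111.0000·6 − (21.0000)² = 225.0000; k = (83.3154·6 − 21.0000·19.6586)/225.0000 = 0.38694, ln C = (111.0000·19.6586 − 21.0000·83.3154)/225.0000 = 1.92215.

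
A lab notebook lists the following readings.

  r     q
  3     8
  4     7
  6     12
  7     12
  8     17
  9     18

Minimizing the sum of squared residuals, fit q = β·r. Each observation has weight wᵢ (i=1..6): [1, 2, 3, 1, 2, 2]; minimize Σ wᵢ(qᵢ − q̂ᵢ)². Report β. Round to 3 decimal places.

β = 2.000

Setting ∂/∂β … = 0 gives: 488·β = 976.
Hence β = 976 / 488 ≈ 2.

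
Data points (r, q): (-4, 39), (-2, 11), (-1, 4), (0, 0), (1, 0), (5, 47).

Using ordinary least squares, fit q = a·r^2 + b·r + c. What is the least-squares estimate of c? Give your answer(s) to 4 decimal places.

Setting ∂/∂a … = 0 gives: 899·a + 53·b + 47·c = 1847;  53·a + 47·b + (-1)·c = 53;  47·a + (-1)·b + 6·c = 101.
Row-reducing yields a = 1130/529, b = -679/529, c = -60/529.

c = -0.1134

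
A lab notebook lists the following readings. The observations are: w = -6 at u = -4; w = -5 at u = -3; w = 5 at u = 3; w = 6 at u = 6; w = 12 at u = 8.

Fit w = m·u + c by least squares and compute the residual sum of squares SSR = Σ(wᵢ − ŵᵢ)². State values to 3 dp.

Setting ∂/∂m … = 0 gives: 134·m + 10·c = 186;  10·m + 5·c = 12.
(Σu·u = 134, Σu = 10, Σ1 = 5, Σu·w = 186, Σw = 12.)
Eliminating c: 5·(row 1) − 10·(row 2) gives 570·m = 5·186 − 10·12 = 810, so m = 27/19.
Then c = (12 − 10·(27/19))/5 = -42/95.
Residuals: 12/95, -28/95, 112/95, -198/95, 102/95; SSR = 664/95.

SSR = 6.989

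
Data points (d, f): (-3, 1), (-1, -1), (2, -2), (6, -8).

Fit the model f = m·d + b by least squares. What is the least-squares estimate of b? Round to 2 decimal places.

b = -1.54

Sums needed: Σd·d = 50, Σd = 4, Σ1 = 4.
Moment sums: Σd·f = -54, Σf = -10.
det = 50·4 − 4² = 184.
m = ((-54)·4 − 4·(-10))/184 = -22/23; b = (50·(-10) − 4·(-54))/184 = -71/46.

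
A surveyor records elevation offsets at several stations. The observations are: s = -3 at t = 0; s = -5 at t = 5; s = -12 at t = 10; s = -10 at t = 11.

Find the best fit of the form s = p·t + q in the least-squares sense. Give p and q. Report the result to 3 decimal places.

p = -0.779, q = -2.435

With design matrix X, XᵀX = [[246, 26]; [26, 4]] and Xᵀs = [-255, -30]ᵀ.
Δ = 246·4 − 26² = 308.
p = ((-255)·4 − 26·(-30))/308 = -60/77; q = (246·(-30) − 26·(-255))/308 = -375/154.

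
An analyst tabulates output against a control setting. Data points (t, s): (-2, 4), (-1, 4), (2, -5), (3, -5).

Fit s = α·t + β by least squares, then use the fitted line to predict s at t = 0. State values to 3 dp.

ŝ = 0.559

Sums needed: Σt·t = 18, Σt = 2, Σ1 = 4.
And Σt·s = -37, Σs = -2.
Normal equations: [[18, 2]; [2, 4]]·[α, β]ᵀ = [-37, -2]ᵀ.
det = 18·4 − 2² = 68.
α = ((-37)·4 − 2·(-2))/68 = -36/17; β = (18·(-2) − 2·(-37))/68 = 19/34.
At t = 0: ŝ = (-36/17)·(0) + (19/34)·(1) = 19/34.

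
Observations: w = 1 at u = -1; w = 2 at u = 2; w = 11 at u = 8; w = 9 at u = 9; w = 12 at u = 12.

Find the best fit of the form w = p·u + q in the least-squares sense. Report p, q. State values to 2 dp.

From the data, Σu·u = 294, Σu = 30, Σ1 = 5.
And Σu·w = 316, Σw = 35.
Eliminating q: 5·(row 1) − 30·(row 2) gives 570·p = 5·316 − 30·35 = 530, so p = 53/57.
Then q = (35 − 30·(53/57))/5 = 27/19.

p = 0.93, q = 1.42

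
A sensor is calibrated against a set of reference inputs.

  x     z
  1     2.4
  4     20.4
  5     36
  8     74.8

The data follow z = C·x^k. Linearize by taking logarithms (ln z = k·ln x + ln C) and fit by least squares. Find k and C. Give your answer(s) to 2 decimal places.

k = 1.65, C = 2.34

Linearized form: ln z = k·ln x + ln C. From the 4 transformed points,
Σln x = 5.0752, Σ(ln x)² = 8.8362, Σln z = 11.7893, Σln x·ln z = 18.9203.
Normal system: [[8.8362, 5.0752]; [5.0752, 4]]·[k, ln C]ᵀ = [18.9203, 11.7893]ᵀ.
Solving (det = 9.5873): k = 1.65303, ln C = 0.84998, so C = exp(0.84998) = 2.33959.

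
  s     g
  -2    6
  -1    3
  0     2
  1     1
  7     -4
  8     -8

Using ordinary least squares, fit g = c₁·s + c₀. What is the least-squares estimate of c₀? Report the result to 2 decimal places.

Entries of XᵀX: Σs·s = 119, Σs = 13, Σ1 = 6.
For Xᵀg: Σs·g = -106, Σg = 0.
So XᵀX·[c₁, c₀]ᵀ = Xᵀg: [[119, 13]; [13, 6]]·[c₁, c₀]ᵀ = [-106, 0]ᵀ.
Eliminating c₀: 6·(row 1) − 13·(row 2) gives 545·c₁ = 6·(-106) − 13·0 = -636, so c₁ = -636/545.
Then c₀ = (0 − 13·(-636/545))/6 = 1378/545.

c₀ = 2.53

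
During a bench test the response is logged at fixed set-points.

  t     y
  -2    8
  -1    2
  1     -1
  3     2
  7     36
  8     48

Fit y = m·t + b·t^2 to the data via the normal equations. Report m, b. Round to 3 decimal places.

m = -2.014, b = 1.008

Normal-equation sums: Σt·t = 128, Σt·t^2 = 874, Σt^2·t^2 = 6596.
Moment sums: Σt·y = 623, Σt^2·y = 4887.
MᵀM·[m, b]ᵀ = Mᵀy becomes [[128, 874]; [874, 6596]]·[m, b]ᵀ = [623, 4887]ᵀ.
Δ = 128·6596 − 874² = 80412.
m = (623·6596 − 874·4887)/80412 = -80965/40206; b = (128·4887 − 874·623)/80412 = 40517/40206.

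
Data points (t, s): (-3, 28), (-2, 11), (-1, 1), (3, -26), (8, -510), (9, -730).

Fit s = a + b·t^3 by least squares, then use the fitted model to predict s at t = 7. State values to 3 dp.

ŝ = -342.244

Entries of MᵀM: Σ1 = 6, Σt^3 = 1232, Σt^3·t^3 = 795108.
For Mᵀs: Σs = -1226, Σt^3·s = -794837.
Normal equations: [[6, 1232]; [1232, 795108]]·[a, b]ᵀ = [-1226, -794837]ᵀ.
Eliminating b: 795108·(row 1) − 1232·(row 2) gives 3252824·a = 795108·(-1226) − 1232·(-794837) = 4436776, so a = 554597/406603.
Then b = ((-794837) − 1232·(554597/406603))/795108 = -1629295/1626412.
At t = 7: ŝ = (554597/406603)·(1) + (-1629295/1626412)·(343) = -556629797/1626412.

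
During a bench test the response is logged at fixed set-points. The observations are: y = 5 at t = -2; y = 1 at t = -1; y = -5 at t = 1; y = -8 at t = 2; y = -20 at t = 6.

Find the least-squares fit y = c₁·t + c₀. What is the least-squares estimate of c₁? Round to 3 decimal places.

c₁ = -3.082

Setting ∂/∂c₁ … = 0 gives: 46·c₁ + 6·c₀ = -152;  6·c₁ + 5·c₀ = -27.
Eliminating c₀: 5·(row 1) − 6·(row 2) gives 194·c₁ = 5·(-152) − 6·(-27) = -598, so c₁ = -299/97.
Then c₀ = ((-27) − 6·(-299/97))/5 = -165/97.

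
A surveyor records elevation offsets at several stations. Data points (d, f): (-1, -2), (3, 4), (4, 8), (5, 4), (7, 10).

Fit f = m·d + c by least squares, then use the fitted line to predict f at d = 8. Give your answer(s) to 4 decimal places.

With design matrix A, AᵀA = [[100, 18]; [18, 5]] and Aᵀf = [136, 24]ᵀ.
det = 100·5 − 18² = 176.
m = (136·5 − 18·24)/176 = 31/22; c = (100·24 − 18·136)/176 = -3/11.
At d = 8: f̂ = (31/22)·(8) + (-3/11)·(1) = 11.

f̂ = 11.0000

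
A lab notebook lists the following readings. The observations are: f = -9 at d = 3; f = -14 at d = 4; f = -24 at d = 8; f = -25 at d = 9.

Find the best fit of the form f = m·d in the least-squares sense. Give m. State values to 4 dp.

MᵀM·[m]ᵀ = Mᵀf reads: 170·m = -500.
(Σd·d = 170, Σd·f = -500.)
Hence m = -500 / 170 ≈ -2.94118.

m = -2.9412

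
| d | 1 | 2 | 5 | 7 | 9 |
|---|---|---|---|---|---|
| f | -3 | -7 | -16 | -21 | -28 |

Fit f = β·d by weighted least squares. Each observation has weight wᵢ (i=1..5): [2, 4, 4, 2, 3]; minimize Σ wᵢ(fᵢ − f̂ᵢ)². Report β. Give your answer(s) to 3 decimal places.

From the data, Σwᵢ·d·d = 459.
Moment sums: Σwᵢ·d·f = -1432.
β = (-1432)/459 = -3.11983.

β = -3.120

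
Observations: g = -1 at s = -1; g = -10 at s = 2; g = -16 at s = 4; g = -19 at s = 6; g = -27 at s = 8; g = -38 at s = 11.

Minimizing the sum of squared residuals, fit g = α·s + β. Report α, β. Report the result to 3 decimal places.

Compute the Gram sums: Σs·s = 242, Σs = 30, Σ1 = 6.
Right-hand side: Σs·g = -831, Σg = -111.
Δ = 242·6 − 30² = 552.
α = ((-831)·6 − 30·(-111))/552 = -3; β = (242·(-111) − 30·(-831))/552 = -7/2.

α = -3.000, β = -3.500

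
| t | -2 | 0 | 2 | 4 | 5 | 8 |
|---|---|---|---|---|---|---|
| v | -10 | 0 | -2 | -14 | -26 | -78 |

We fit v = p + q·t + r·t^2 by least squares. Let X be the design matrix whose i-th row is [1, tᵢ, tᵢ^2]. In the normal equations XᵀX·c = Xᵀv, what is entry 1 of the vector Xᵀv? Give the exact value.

-130

Entry 1 ↔ basis 1, so (Xᵀv)_{1} = Σᵢ vᵢ = (1)·(-10) + (1)·(0) + (1)·(-2) + (1)·(-14) + (1)·(-26) + (1)·(-78) = -130.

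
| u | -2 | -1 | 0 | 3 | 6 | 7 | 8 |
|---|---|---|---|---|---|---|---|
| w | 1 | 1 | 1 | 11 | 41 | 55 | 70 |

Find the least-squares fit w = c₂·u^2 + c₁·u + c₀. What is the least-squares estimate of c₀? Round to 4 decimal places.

c₀ = 0.1891

Normal-equation sums: Σu^2·u^2 = 7891, Σu^2·u = 1089, Σu^2 = 163, Σu·u = 163, Σu = 21, Σ1 = 7.
Moment sums: Σu^2·w = 8755, Σu·w = 1221, Σw = 180.
Solving the 3×3 system (Gaussian elimination) gives c₂ = 3343/3468, c₁ = 29659/28900, c₀ = 8197/43350.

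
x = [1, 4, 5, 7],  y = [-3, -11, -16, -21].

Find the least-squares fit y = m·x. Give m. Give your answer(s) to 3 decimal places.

m = -3.011

The normal system AᵀA·[m]ᵀ = Aᵀy is [[91]]·[m]ᵀ = [-274]ᵀ.
m = (-274)/91 = -3.01099.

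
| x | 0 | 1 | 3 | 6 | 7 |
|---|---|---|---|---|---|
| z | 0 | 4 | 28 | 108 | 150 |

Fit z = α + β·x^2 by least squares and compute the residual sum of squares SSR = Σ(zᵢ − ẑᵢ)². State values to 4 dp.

AᵀA·[α, β]ᵀ = Aᵀz reads: 5·α + 95·β = 290;  95·α + 3779·β = 11494.
(Σ1 = 5, Σx^2 = 95, Σx^2·x^2 = 3779, Σz = 290, Σx^2·z = 11494.)
Determinant 5·3779 − 95² = 9870.
α = (290·3779 − 95·11494)/9870 = 398/987; β = (5·11494 − 95·290)/9870 = 2992/987.
Residuals: -398/987, 186/329, 310/987, -1514/987, 348/329; SSR = 4000/987.

SSR = 4.0527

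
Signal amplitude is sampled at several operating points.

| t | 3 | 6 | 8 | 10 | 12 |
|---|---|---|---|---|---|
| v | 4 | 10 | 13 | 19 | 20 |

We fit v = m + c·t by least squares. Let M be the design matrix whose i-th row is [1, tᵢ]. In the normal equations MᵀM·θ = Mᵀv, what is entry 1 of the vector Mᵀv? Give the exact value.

66

Entry 1 ↔ basis 1, so (Mᵀv)_{1} = Σᵢ vᵢ = (1)·(4) + (1)·(10) + (1)·(13) + (1)·(19) + (1)·(20) = 66.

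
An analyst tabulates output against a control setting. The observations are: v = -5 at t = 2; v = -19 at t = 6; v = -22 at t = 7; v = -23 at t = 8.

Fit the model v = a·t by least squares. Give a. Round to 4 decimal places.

a = -3.0196

The normal equations are: 153·a = -462.
Hence a = -462 / 153 ≈ -3.01961.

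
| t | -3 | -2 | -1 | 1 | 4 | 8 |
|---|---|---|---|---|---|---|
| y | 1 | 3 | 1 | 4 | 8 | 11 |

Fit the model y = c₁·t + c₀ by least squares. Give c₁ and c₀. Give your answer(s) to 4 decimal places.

c₁ = 0.9367, c₀ = 3.5739

Entries of MᵀM: Σt·t = 95, Σt = 7, Σ1 = 6.
And Σt·y = 114, Σy = 28.
Determinant 95·6 − 7² = 521.
c₁ = (114·6 − 7·28)/521 = 488/521; c₀ = (95·28 − 7·114)/521 = 1862/521.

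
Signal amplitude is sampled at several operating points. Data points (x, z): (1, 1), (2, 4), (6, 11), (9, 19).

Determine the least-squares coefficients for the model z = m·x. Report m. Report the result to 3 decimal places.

m = 2.016

Forming MᵀM = [[122]] and Mᵀz = [246]ᵀ gives MᵀM·[m]ᵀ = Mᵀz.
Hence m = 246 / 122 ≈ 2.01639.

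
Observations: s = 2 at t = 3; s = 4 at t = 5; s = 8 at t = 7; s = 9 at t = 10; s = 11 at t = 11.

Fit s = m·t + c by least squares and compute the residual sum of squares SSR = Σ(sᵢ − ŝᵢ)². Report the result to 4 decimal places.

SSR = 2.9420

The normal equations are: 304·m + 36·c = 293;  36·m + 5·c = 34.
(Σt·t = 304, Σt = 36, Σ1 = 5, Σt·s = 293, Σs = 34.)
Eliminating c: 5·(row 1) − 36·(row 2) gives 224·m = 5·293 − 36·34 = 241, so m = 241/224.
Then c = (34 − 36·(241/224))/5 = -53/56.
Residuals: -9/32, -97/224, 317/224, -13/16, 25/224; SSR = 659/224.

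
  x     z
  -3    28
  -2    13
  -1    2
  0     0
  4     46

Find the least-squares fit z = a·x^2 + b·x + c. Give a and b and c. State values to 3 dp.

Forming AᵀA = [[354, 28, 30]; [28, 30, -2]; [30, -2, 5]] and Aᵀz = [1042, 72, 89]ᵀ gives AᵀA·[a, b, c]ᵀ = Aᵀz.
Row-reducing yields a = 13162/4351, b = -1997/4351, c = -2323/4351.

a = 3.025, b = -0.459, c = -0.534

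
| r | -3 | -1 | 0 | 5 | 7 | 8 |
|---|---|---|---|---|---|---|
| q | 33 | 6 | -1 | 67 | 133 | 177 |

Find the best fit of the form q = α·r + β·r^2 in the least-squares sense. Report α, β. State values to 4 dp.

α = -1.9188, β = 3.0052

Forming MᵀM = [[148, 952]; [952, 7204]] and Mᵀq = [2577, 19823]ᵀ gives MᵀM·[α, β]ᵀ = Mᵀq.
Eliminating β: 7204·(row 1) − 952·(row 2) gives 159888·α = 7204·2577 − 952·19823 = -306788, so α = -76697/39972.
Then β = (19823 − 952·(-76697/39972))/7204 = 120125/39972.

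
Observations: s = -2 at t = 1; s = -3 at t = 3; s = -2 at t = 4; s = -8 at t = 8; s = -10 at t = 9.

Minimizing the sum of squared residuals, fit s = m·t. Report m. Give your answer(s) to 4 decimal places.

m = -1.0117

Normal-equation sums: Σt·t = 171.
And Σt·s = -173.
m = (-173)/171 = -1.0117.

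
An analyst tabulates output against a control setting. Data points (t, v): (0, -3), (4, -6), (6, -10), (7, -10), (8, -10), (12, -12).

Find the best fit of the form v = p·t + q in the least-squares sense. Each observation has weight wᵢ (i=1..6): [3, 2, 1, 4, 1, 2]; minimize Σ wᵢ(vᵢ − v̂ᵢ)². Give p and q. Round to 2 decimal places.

p = -0.81, q = -3.45

Compute the Gram sums: Σwᵢ·t·t = 616, Σwᵢ·t = 74, Σwᵢ·1 = 13.
For AᵀWv: Σwᵢ·t·v = -756, Σwᵢ·v = -105.
So AᵀWA·[p, q]ᵀ = AᵀWv: [[616, 74]; [74, 13]]·[p, q]ᵀ = [-756, -105]ᵀ.
Eliminating q: 13·(row 1) − 74·(row 2) gives 2532·p = 13·(-756) − 74·(-105) = -2058, so p = -343/422.
Then q = ((-105) − 74·(-343/422))/13 = -728/211.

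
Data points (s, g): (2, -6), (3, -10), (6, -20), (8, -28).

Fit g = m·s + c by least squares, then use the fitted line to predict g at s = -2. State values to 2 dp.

From the data, Σs·s = 113, Σs = 19, Σ1 = 4.
And Σs·g = -386, Σg = -64.
Eliminating c: 4·(row 1) − 19·(row 2) gives 91·m = 4·(-386) − 19·(-64) = -328, so m = -328/91.
Then c = ((-64) − 19·(-328/91))/4 = 102/91.
At s = -2: ĝ = (-328/91)·(-2) + (102/91)·(1) = 758/91.

ĝ = 8.33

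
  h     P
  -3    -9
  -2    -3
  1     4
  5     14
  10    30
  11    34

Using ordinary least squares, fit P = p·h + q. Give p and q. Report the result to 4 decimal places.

From the data, Σh·h = 260, Σh = 22, Σ1 = 6.
Right-hand side: Σh·P = 781, ΣP = 70.
Normal equations: [[260, 22]; [22, 6]]·[p, q]ᵀ = [781, 70]ᵀ.
det = 260·6 − 22² = 1076.
p = (781·6 − 22·70)/1076 = 1573/538; q = (260·70 − 22·781)/1076 = 509/538.

p = 2.9238, q = 0.9461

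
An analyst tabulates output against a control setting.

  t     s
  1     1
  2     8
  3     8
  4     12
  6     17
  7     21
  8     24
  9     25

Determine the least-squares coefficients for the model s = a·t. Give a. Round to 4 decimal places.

a = 2.9038

From the data, Σt·t = 260.
Moment sums: Σt·s = 755.
AᵀA·[a]ᵀ = Aᵀs becomes [[260]]·[a]ᵀ = [755]ᵀ.
a = 755/260 = 2.90385.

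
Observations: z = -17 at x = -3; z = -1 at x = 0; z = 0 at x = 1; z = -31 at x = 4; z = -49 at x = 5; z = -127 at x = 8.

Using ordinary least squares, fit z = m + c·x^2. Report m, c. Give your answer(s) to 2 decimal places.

m = 0.70, c = -1.99

Setting ∂/∂m … = 0 gives: 6·m + 115·c = -225;  115·m + 5059·c = -10002.
Δ = 6·5059 − 115² = 17129.
m = ((-225)·5059 − 115·(-10002))/17129 = 11955/17129; c = (6·(-10002) − 115·(-225))/17129 = -34137/17129.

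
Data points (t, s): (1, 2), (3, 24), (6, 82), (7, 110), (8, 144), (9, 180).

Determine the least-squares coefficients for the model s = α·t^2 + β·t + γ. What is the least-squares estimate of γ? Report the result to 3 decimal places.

Setting ∂/∂α … = 0 gives: 14436·α + 1828·β + 240·γ = 32356;  1828·α + 240·β + 34·γ = 4108;  240·α + 34·β + 6·γ = 542.
Row-reducing yields α = 7564/3705, β = 163/95, γ = -3898/3705.

γ = -1.052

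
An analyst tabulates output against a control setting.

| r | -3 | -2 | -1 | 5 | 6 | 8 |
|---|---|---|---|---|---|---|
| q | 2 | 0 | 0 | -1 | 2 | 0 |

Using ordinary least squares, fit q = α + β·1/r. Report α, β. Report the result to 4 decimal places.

α = 0.5269, β = 0.1201

The normal equations are: 6·α + (-161/120)·β = 3;  (-161/120)·α + (20801/14400)·β = -8/15.
(Σ1 = 6, Σ1/r = -161/120, Σ1/r·1/r = 20801/14400, Σq = 3, Σ1/r·q = -8/15.)
Determinant 6·(20801/14400) − (-161/120)² = 19777/2880.
α = (3·(20801/14400) − (-161/120)·(-8/15))/(19777/2880) = 52099/98885; β = (6·(-8/15) − (-161/120)·3)/(19777/2880) = 2376/19777.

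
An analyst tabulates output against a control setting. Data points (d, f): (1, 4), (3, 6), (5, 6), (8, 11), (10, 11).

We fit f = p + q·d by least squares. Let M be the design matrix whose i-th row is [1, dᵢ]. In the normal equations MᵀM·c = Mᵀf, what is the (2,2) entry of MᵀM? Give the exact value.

199

Row 2 ↔ basis d, column 2 ↔ basis d, so (MᵀM)_{2,2} = Σᵢ (d)·(d) = (1)·(1) + (3)·(3) + (5)·(5) + (8)·(8) + (10)·(10) = 199.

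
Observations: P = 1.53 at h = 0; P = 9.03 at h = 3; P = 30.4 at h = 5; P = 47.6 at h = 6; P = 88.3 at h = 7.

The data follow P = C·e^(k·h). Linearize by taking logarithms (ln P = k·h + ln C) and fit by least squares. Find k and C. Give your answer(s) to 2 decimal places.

Taking logs, ln P = k·h + ln C, so regress ln P on h.
Σh = 21.0000, Σ(h)² = 119.0000, Σln P = 14.3838, Σh·ln P = 78.2160.
Equations: 119.0000·k + 21.0000·ln C = 78.2160;  21.0000·k + 5·ln C = 14.3838.
Slope k = (n·Σh·ln P − Σh·Σln P)/(n·Σ(h)² − (Σh)²) = (5·78.2160 − 21.0000·14.3838)/154.0000 = 0.57805; ln C = (Σln P − k·Σh)/n = 0.44896, so C = exp(0.44896) = 1.56668.

k = 0.58, C = 1.57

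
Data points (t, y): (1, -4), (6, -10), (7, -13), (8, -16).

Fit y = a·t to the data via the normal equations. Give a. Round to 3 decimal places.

Entries of AᵀA: Σt·t = 150.
Right-hand side: Σt·y = -283.
AᵀA·[a]ᵀ = Aᵀy becomes [[150]]·[a]ᵀ = [-283]ᵀ.
a = (-283)/150 = -1.88667.

a = -1.887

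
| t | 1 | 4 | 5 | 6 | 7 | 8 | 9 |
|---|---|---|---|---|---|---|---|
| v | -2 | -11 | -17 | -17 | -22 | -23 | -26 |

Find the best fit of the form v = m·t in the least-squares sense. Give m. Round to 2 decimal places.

m = -2.96

With design matrix M, MᵀM = [[272]] and Mᵀv = [-805]ᵀ.
m = (-805)/272 = -2.95956.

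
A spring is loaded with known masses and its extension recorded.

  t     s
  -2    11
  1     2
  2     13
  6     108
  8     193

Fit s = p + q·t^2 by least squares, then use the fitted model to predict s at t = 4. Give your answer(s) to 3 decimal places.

ŝ = 47.880

Forming AᵀA = [[5, 109]; [109, 5425]] and Aᵀs = [327, 16338]ᵀ gives AᵀA·[p, q]ᵀ = Aᵀs.
det = 5·5425 − 109² = 15244.
p = (327·5425 − 109·16338)/15244 = -6867/15244; q = (5·16338 − 109·327)/15244 = 46047/15244.
At t = 4: ŝ = (-6867/15244)·(1) + (46047/15244)·(16) = 729885/15244.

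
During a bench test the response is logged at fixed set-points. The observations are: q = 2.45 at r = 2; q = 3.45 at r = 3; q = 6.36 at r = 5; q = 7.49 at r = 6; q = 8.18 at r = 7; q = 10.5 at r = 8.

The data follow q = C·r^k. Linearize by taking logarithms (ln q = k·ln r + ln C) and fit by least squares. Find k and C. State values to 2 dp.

k = 1.04, C = 1.16

Taking logs, ln q = k·ln r + ln C, so regress ln q on ln r.
XᵀX = [[15.5987, 9.2183]; [9.2183, 6]], rhs = [17.5462, 10.4511]ᵀ  (here Σln r = 9.2183, Σ(ln r)² = 15.5987, Σln q = 10.4511, Σln r·ln q = 17.5462).
Δ = 15.5987·6 − (9.2183)² = 8.6152; k = (17.5462·6 − 9.2183·10.4511)/8.6152 = 1.03718, ln C = (15.5987·10.4511 − 9.2183·17.5462)/8.6152 = 0.14835, so C = exp(0.14835) = 1.15992.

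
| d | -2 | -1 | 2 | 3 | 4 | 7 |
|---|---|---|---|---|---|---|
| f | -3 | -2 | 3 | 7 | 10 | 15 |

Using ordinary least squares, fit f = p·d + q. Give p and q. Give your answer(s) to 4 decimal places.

p = 2.0973, q = 0.4559

Compute the Gram sums: Σd·d = 83, Σd = 13, Σ1 = 6.
And Σd·f = 180, Σf = 30.
Determinant 83·6 − 13² = 329.
p = (180·6 − 13·30)/329 = 690/329; q = (83·30 − 13·180)/329 = 150/329.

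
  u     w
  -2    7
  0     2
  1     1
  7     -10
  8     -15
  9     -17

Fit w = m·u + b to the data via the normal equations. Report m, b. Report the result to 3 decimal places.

m = -2.105, b = 2.737

Entries of AᵀA: Σu·u = 199, Σu = 23, Σ1 = 6.
Moment sums: Σu·w = -356, Σw = -32.
AᵀA·[m, b]ᵀ = Aᵀw becomes [[199, 23]; [23, 6]]·[m, b]ᵀ = [-356, -32]ᵀ.
Eliminating b: 6·(row 1) − 23·(row 2) gives 665·m = 6·(-356) − 23·(-32) = -1400, so m = -40/19.
Then b = ((-32) − 23·(-40/19))/6 = 52/19.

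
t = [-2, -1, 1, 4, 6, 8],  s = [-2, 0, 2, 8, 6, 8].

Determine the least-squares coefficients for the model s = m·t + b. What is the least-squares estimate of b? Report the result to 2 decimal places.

b = 1.00

Sums needed: Σt·t = 122, Σt = 16, Σ1 = 6.
And Σt·s = 138, Σs = 22.
So MᵀM·[m, b]ᵀ = Mᵀs: [[122, 16]; [16, 6]]·[m, b]ᵀ = [138, 22]ᵀ.
Determinant 122·6 − 16² = 476.
m = (138·6 − 16·22)/476 = 1; b = (122·22 − 16·138)/476 = 1.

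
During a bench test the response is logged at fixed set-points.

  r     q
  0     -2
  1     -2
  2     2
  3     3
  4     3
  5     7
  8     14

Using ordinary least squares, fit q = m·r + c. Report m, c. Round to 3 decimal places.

Compute the Gram sums: Σr·r = 119, Σr = 23, Σ1 = 7.
And Σr·q = 170, Σq = 25.
det = 119·7 − 23² = 304.
m = (170·7 − 23·25)/304 = 615/304; c = (119·25 − 23·170)/304 = -935/304.

m = 2.023, c = -3.076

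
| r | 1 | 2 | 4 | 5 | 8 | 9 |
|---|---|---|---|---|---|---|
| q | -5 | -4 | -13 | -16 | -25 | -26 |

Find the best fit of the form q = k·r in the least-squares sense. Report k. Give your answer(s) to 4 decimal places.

Entries of XᵀX: Σr·r = 191.
Moment sums: Σr·q = -579.
XᵀX·[k]ᵀ = Xᵀq becomes [[191]]·[k]ᵀ = [-579]ᵀ.
k = (-579)/191 = -3.03141.

k = -3.0314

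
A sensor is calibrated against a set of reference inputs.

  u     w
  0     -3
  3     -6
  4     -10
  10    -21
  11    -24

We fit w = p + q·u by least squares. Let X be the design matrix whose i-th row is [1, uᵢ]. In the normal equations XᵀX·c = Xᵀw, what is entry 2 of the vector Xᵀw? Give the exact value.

-532

Entry 2 ↔ basis u, so (Xᵀw)_{2} = Σᵢ (u)·wᵢ = (0)·(-3) + (3)·(-6) + (4)·(-10) + (10)·(-21) + (11)·(-24) = -532.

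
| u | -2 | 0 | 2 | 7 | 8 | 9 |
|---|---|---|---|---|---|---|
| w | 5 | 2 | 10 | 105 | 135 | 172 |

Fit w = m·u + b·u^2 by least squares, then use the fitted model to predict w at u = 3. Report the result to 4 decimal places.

ŵ = 21.2731

Compute the Gram sums: Σu·u = 202, Σu·u^2 = 1584, Σu^2·u^2 = 13090.
Moment sums: Σu·w = 3373, Σu^2·w = 27777.
det = 202·13090 − 1584² = 135124.
m = (3373·13090 − 1584·27777)/135124 = 6991/6142; b = (202·27777 − 1584·3373)/135124 = 134061/67562.
At u = 3: ŵ = (6991/6142)·(3) + (134061/67562)·(9) = 718626/33781.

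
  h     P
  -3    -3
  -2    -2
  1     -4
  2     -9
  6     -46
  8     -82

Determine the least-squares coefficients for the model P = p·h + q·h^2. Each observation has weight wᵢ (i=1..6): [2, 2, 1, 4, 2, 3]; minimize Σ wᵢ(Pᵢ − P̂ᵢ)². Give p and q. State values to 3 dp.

Sums needed: Σwᵢ·h·h = 307, Σwᵢ·h·h^2 = 1931, Σwᵢ·h^2·h^2 = 15139.
For MᵀWP: Σwᵢ·h·P = -2570, Σwᵢ·h^2·P = -19274.
Δ = 307·15139 − 1931² = 918912.
p = ((-2570)·15139 − 1931·(-19274))/918912 = -105571/57432; q = (307·(-19274) − 1931·(-2570))/918912 = -59653/57432.

p = -1.838, q = -1.039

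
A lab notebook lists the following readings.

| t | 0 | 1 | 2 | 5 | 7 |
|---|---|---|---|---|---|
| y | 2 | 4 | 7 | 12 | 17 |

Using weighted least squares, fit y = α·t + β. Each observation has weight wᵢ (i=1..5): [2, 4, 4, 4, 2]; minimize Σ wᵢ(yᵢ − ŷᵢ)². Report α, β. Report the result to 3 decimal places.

α = 2.055, β = 2.216

AᵀWA·[α, β]ᵀ = AᵀWy reads: 218·α + 46·β = 550;  46·α + 16·β = 130.
det = 218·16 − 46² = 1372.
α = (550·16 − 46·130)/1372 = 705/343; β = (218·130 − 46·550)/1372 = 760/343.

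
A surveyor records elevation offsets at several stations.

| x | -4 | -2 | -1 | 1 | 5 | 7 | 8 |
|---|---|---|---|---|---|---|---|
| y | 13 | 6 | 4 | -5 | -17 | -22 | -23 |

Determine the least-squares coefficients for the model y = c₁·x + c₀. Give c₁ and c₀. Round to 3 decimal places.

c₁ = -3.091, c₀ = -0.104

With design matrix M, MᵀM = [[160, 14]; [14, 7]] and Mᵀy = [-496, -44]ᵀ.
Determinant 160·7 − 14² = 924.
c₁ = ((-496)·7 − 14·(-44))/924 = -34/11; c₀ = (160·(-44) − 14·(-496))/924 = -8/77.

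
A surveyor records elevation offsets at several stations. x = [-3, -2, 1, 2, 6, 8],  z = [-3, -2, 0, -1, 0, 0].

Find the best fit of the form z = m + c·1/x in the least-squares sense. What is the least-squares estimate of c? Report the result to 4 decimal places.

Compute the Gram sums: Σ1 = 6, Σ1/x = 23/24, Σ1/x·1/x = 953/576.
For Mᵀz: Σz = -6, Σ1/x·z = 3/2.
det = 6·(953/576) − (23/24)² = 5189/576.
m = ((-6)·(953/576) − (23/24)·(3/2))/(5189/576) = -6546/5189; c = (6·(3/2) − (23/24)·(-6))/(5189/576) = 8496/5189.

c = 1.6373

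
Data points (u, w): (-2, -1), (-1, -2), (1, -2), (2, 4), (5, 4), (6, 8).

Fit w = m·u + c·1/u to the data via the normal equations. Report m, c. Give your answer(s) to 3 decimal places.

m = 1.179, c = -0.950

From the data, Σu·u = 71, Σu·1/u = 6, Σ1/u·1/u = 2311/900.
Right-hand side: Σu·w = 78, Σ1/u·w = 139/30.
Normal equations: [[71, 6]; [6, 2311/900]]·[m, c]ᵀ = [78, 139/30]ᵀ.
Eliminating c: (2311/900)·(row 1) − 6·(row 2) gives (131681/900)·m = (2311/900)·78 − 6·(139/30) = 25873/150, so m = 155238/131681.
Then c = ((139/30) − 6·(155238/131681))/(2311/900) = -125130/131681.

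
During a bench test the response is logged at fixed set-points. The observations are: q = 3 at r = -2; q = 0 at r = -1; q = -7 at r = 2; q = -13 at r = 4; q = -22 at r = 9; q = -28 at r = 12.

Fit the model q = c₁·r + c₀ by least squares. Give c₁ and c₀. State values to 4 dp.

c₁ = -2.1948, c₀ = -2.3874

With design matrix M, MᵀM = [[250, 24]; [24, 6]] and Mᵀq = [-606, -67]ᵀ.
Δ = 250·6 − 24² = 924.
c₁ = ((-606)·6 − 24·(-67))/924 = -169/77; c₀ = (250·(-67) − 24·(-606))/924 = -1103/462.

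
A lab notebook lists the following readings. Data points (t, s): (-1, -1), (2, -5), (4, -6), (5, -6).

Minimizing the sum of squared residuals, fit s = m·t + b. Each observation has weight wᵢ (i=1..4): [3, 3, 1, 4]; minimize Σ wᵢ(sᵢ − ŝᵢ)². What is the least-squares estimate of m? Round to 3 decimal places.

m = -0.822

Normal-equation sums: Σwᵢ·t·t = 131, Σwᵢ·t = 27, Σwᵢ·1 = 11.
Moment sums: Σwᵢ·t·s = -171, Σwᵢ·s = -48.
Determinant 131·11 − 27² = 712.
m = ((-171)·11 − 27·(-48))/712 = -585/712; b = (131·(-48) − 27·(-171))/712 = -1671/712.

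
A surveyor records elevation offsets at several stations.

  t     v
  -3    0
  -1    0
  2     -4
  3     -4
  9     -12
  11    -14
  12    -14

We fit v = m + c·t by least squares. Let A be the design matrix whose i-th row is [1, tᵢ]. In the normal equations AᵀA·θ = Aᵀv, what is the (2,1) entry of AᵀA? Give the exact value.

33

Row 2 ↔ basis t, column 1 ↔ basis 1, so (AᵀA)_{2,1} = Σᵢ t = (-3)·(1) + (-1)·(1) + (2)·(1) + (3)·(1) + (9)·(1) + (11)·(1) + (12)·(1) = 33.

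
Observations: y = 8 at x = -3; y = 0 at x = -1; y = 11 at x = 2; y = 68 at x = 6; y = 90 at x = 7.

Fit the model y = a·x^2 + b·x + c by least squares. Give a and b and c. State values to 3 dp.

The normal equations are: 3795·a + 539·b + 99·c = 6974;  539·a + 99·b + 11·c = 1036;  99·a + 11·b + 5·c = 177.
Solving the 3×3 system (Gaussian elimination) gives a = 5889/3872, b = 8183/3872, c = 7/11.

a = 1.521, b = 2.113, c = 0.636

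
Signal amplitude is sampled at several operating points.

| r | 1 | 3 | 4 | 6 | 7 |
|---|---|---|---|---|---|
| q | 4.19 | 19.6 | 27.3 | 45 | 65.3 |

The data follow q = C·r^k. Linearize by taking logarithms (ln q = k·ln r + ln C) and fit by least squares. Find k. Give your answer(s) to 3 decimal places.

k = 1.371

With ln qᵢ as the transformed response and ln rᵢ as the regressor:
Sums: Σln r = 6.2226, Σ(ln r)² = 10.1257, Σln q = 15.7008, Σln r·ln q = 22.8058.
Normal system: [[10.1257, 6.2226]; [6.2226, 5]]·[k, ln C]ᵀ = [22.8058, 15.7008]ᵀ.
Solving (det = 11.9082): k = 1.37132, ln C = 1.43353.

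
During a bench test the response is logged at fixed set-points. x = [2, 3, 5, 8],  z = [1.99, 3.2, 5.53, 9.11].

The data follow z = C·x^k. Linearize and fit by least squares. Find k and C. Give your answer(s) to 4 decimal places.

Linearized form: ln z = k·ln x + ln C. From the 4 transformed points,
Σln x = 5.4806, Σ(ln x)² = 8.6018, Σln z = 5.7708, Σln x·ln z = 9.1015.
Equations: 8.6018·k + 5.4806·ln C = 9.1015;  5.4806·k + 4·ln C = 5.7708.
Δ = 8.6018·4 − (5.4806)² = 4.3697; k = (9.1015·4 − 5.4806·5.7708)/4.3697 = 1.09349, ln C = (8.6018·5.7708 − 5.4806·9.1015)/4.3697 = -0.05555, so C = exp(-0.05555) = 0.94597.

k = 1.0935, C = 0.9460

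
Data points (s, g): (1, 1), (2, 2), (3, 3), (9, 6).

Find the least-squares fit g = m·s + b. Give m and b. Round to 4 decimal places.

With design matrix X, XᵀX = [[95, 15]; [15, 4]] and Xᵀg = [68, 12]ᵀ.
Determinant 95·4 − 15² = 155.
m = (68·4 − 15·12)/155 = 92/155; b = (95·12 − 15·68)/155 = 24/31.

m = 0.5935, b = 0.7742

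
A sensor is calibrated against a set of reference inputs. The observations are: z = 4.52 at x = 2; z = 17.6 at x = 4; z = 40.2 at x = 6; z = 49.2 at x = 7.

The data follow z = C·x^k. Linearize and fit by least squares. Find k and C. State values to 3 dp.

k = 1.936, C = 1.193

Linearized form: ln z = k·ln x + ln C. From the 4 transformed points,
XᵀX = [[9.3992, 5.8171]; [5.8171, 4]], rhs = [19.2210, 11.9662]ᵀ  (here Σln x = 5.8171, Σ(ln x)² = 9.3992, Σln z = 11.9662, Σln x·ln z = 19.2210).
Δ = 9.3992·4 − (5.8171)² = 3.7582; k = (19.2210·4 − 5.8171·11.9662)/3.7582 = 1.93586, ln C = (9.3992·11.9662 − 5.8171·19.2210)/3.7582 = 0.17626, so C = exp(0.17626) = 1.19275.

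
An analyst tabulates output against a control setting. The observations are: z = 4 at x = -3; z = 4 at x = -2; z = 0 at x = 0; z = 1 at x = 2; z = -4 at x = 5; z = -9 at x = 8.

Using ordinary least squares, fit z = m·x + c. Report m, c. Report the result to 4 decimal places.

The normal system AᵀA·[m, c]ᵀ = Aᵀz is [[106, 10]; [10, 6]]·[m, c]ᵀ = [-110, -4]ᵀ.
Determinant 106·6 − 10² = 536.
m = ((-110)·6 − 10·(-4))/536 = -155/134; c = (106·(-4) − 10·(-110))/536 = 169/134.

m = -1.1567, c = 1.2612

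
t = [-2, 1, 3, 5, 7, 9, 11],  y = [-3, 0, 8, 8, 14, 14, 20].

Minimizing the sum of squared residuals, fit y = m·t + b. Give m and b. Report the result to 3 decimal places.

m = 1.744, b = 0.245

From the data, Σt·t = 290, Σt = 34, Σ1 = 7.
And Σt·y = 514, Σy = 61.
So MᵀM·[m, b]ᵀ = Mᵀy: [[290, 34]; [34, 7]]·[m, b]ᵀ = [514, 61]ᵀ.
Eliminating b: 7·(row 1) − 34·(row 2) gives 874·m = 7·514 − 34·61 = 1524, so m = 762/437.
Then b = (61 − 34·(762/437))/7 = 107/437.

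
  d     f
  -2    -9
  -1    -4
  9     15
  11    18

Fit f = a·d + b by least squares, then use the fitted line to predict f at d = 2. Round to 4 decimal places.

XᵀX·[a, b]ᵀ = Xᵀf reads: 207·a + 17·b = 355;  17·a + 4·b = 20.
(Σd·d = 207, Σd = 17, Σ1 = 4, Σd·f = 355, Σf = 20.)
Determinant 207·4 − 17² = 539.
a = (355·4 − 17·20)/539 = 1080/539; b = (207·20 − 17·355)/539 = -1895/539.
At d = 2: f̂ = (1080/539)·(2) + (-1895/539)·(1) = 265/539.

f̂ = 0.4917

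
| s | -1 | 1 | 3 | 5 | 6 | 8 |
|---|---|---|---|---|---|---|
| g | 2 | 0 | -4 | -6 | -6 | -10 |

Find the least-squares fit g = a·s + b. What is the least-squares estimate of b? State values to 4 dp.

b = 0.7711

Compute the Gram sums: Σs·s = 136, Σs = 22, Σ1 = 6.
And Σs·g = -160, Σg = -24.
XᵀX·[a, b]ᵀ = Xᵀg becomes [[136, 22]; [22, 6]]·[a, b]ᵀ = [-160, -24]ᵀ.
Eliminating b: 6·(row 1) − 22·(row 2) gives 332·a = 6·(-160) − 22·(-24) = -432, so a = -108/83.
Then b = ((-24) − 22·(-108/83))/6 = 64/83.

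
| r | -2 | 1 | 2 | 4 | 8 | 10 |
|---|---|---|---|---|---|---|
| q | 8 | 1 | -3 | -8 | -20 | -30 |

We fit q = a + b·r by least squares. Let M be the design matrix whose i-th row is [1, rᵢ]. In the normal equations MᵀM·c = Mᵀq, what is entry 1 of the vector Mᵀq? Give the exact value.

-52

Entry 1 ↔ basis 1, so (Mᵀq)_{1} = Σᵢ qᵢ = (1)·(8) + (1)·(1) + (1)·(-3) + (1)·(-8) + (1)·(-20) + (1)·(-30) = -52.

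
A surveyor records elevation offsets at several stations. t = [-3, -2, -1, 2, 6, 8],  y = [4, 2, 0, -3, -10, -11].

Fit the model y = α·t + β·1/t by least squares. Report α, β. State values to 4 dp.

α = -1.5073, β = 1.3110

Compute the Gram sums: Σt·t = 118, Σt·1/t = 6, Σ1/t·1/t = 953/576.
Right-hand side: Σt·y = -170, Σ1/t·y = -55/8.
So XᵀX·[α, β]ᵀ = Xᵀy: [[118, 6]; [6, 953/576]]·[α, β]ᵀ = [-170, -55/8]ᵀ.
Eliminating β: (953/576)·(row 1) − 6·(row 2) gives (45859/288)·α = (953/576)·(-170) − 6·(-55/8) = -69125/288, so α = -69125/45859.
Then β = ((-55/8) − 6·(-69125/45859))/(953/576) = 60120/45859.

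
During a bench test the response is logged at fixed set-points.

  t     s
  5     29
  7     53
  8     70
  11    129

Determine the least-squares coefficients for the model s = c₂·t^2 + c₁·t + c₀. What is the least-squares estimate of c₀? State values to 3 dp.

c₀ = 3.973

XᵀX·[c₂, c₁, c₀]ᵀ = Xᵀs reads: 21763·c₂ + 2311·c₁ + 259·c₀ = 23411;  2311·c₂ + 259·c₁ + 31·c₀ = 2495;  259·c₂ + 31·c₁ + 4·c₀ = 281.
(Σt^2·t^2 = 21763, Σt^2·t = 2311, Σt^2 = 259, Σt·t = 259, Σt = 31, Σ1 = 4, Σt^2·s = 23411, Σt·s = 2495, Σs = 281.)
Solving the 3×3 system (Gaussian elimination) gives c₂ = 16/15, c₁ = -9/25, c₀ = 298/75.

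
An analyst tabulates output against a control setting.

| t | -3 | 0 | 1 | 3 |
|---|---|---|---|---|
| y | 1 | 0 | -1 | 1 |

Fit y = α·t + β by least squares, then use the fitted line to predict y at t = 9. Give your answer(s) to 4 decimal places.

ŷ = -0.3333

Compute the Gram sums: Σt·t = 19, Σt = 1, Σ1 = 4.
And Σt·y = -1, Σy = 1.
Normal equations: [[19, 1]; [1, 4]]·[α, β]ᵀ = [-1, 1]ᵀ.
Determinant 19·4 − 1² = 75.
α = ((-1)·4 − 1·1)/75 = -1/15; β = (19·1 − 1·(-1))/75 = 4/15.
At t = 9: ŷ = (-1/15)·(9) + (4/15)·(1) = -1/3.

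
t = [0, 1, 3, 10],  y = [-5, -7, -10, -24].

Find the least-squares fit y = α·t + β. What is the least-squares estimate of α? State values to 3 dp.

The normal system MᵀM·[α, β]ᵀ = Mᵀy is [[110, 14]; [14, 4]]·[α, β]ᵀ = [-277, -46]ᵀ.
Eliminating β: 4·(row 1) − 14·(row 2) gives 244·α = 4·(-277) − 14·(-46) = -464, so α = -116/61.
Then β = ((-46) − 14·(-116/61))/4 = -591/122.

α = -1.902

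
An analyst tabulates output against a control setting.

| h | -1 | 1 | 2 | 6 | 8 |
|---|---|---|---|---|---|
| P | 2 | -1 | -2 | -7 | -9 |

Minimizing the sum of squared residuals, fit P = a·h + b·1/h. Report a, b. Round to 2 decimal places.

Entries of AᵀA: Σh·h = 106, Σh·1/h = 5, Σ1/h·1/h = 1321/576.
Right-hand side: Σh·P = -121, Σ1/h·P = -151/24.
Eliminating b: (1321/576)·(row 1) − 5·(row 2) gives (62813/288)·a = (1321/576)·(-121) − 5·(-151/24) = -141721/576, so a = -141721/125626.
Then b = ((-151/24) − 5·(-141721/125626))/(1321/576) = -17832/62813.

a = -1.13, b = -0.28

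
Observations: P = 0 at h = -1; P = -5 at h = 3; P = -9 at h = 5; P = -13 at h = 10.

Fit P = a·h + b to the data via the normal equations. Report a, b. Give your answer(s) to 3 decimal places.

The normal equations are: 135·a + 17·b = -190;  17·a + 4·b = -27.
Eliminating b: 4·(row 1) − 17·(row 2) gives 251·a = 4·(-190) − 17·(-27) = -301, so a = -301/251.
Then b = ((-27) − 17·(-301/251))/4 = -415/251.

a = -1.199, b = -1.653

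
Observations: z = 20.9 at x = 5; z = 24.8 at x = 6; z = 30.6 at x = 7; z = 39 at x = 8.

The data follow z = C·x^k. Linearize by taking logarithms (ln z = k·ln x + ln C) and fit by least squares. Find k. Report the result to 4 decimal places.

k = 1.3172

Taking logs, ln z = k·ln x + ln C, so regress ln z on ln x.
AᵀA = [[13.9113, 7.4265]; [7.4265, 4]], rhs = [24.9205, 13.3352]ᵀ  (here Σln x = 7.4265, Σ(ln x)² = 13.9113, Σln z = 13.3352, Σln x·ln z = 24.9205).
Δ = 13.9113·4 − (7.4265)² = 0.4917; k = (24.9205·4 − 7.4265·13.3352)/0.4917 = 1.31722, ln C = (13.9113·13.3352 − 7.4265·24.9205)/0.4917 = 0.88819.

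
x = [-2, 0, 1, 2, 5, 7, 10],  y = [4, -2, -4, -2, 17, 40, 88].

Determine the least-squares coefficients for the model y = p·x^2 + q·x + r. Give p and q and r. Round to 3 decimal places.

Setting ∂/∂p … = 0 gives: 13059·p + 1469·q + 183·r = 11189;  1469·p + 183·q + 23·r = 1229;  183·p + 23·q + 7·r = 141.
(Σx^2·x^2 = 13059, Σx^2·x = 1469, Σx^2 = 183, Σx·x = 183, Σx = 23, Σ1 = 7, Σx^2·y = 11189, Σx·y = 1229, Σy = 141.)
Inverting the 3×3 Gram matrix, [p, q, r]ᵀ = [35400/34007, -43540/34007, -97399/34007]ᵀ.

p = 1.041, q = -1.280, r = -2.864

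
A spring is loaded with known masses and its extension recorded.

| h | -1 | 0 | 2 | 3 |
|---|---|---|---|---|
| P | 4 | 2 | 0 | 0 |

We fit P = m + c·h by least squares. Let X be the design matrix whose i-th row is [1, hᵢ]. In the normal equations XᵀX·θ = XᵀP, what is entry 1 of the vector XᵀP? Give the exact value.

Entry 1 ↔ basis 1, so (XᵀP)_{1} = Σᵢ Pᵢ = (1)·(4) + (1)·(2) + (1)·(0) + (1)·(0) = 6.

6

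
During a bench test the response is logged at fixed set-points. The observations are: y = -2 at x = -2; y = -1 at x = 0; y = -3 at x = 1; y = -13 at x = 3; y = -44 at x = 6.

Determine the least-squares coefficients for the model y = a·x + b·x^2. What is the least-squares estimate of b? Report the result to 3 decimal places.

b = -1.023

Compute the Gram sums: Σx·x = 50, Σx·x^2 = 236, Σx^2·x^2 = 1394.
Moment sums: Σx·y = -302, Σx^2·y = -1712.
AᵀA·[a, b]ᵀ = Aᵀy becomes [[50, 236]; [236, 1394]]·[a, b]ᵀ = [-302, -1712]ᵀ.
Eliminating b: 1394·(row 1) − 236·(row 2) gives 14004·a = 1394·(-302) − 236·(-1712) = -16956, so a = -471/389.
Then b = ((-1712) − 236·(-471/389))/1394 = -398/389.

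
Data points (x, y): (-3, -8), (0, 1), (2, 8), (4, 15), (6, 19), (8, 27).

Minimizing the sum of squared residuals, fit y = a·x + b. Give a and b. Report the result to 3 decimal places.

a = 3.146, b = 1.419

Entries of MᵀM: Σx·x = 129, Σx = 17, Σ1 = 6.
And Σx·y = 430, Σy = 62.
So MᵀM·[a, b]ᵀ = Mᵀy: [[129, 17]; [17, 6]]·[a, b]ᵀ = [430, 62]ᵀ.
det = 129·6 − 17² = 485.
a = (430·6 − 17·62)/485 = 1526/485; b = (129·62 − 17·430)/485 = 688/485.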